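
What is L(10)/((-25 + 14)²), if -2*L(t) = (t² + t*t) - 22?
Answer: -89/121 ≈ -0.73554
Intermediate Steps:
L(t) = 11 - t² (L(t) = -((t² + t*t) - 22)/2 = -((t² + t²) - 22)/2 = -(2*t² - 22)/2 = -(-22 + 2*t²)/2 = 11 - t²)
L(10)/((-25 + 14)²) = (11 - 1*10²)/((-25 + 14)²) = (11 - 1*100)/((-11)²) = (11 - 100)/121 = -89*1/121 = -89/121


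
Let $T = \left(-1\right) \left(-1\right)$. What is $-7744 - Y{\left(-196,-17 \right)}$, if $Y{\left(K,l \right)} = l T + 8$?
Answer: $-7735$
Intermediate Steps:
$T = 1$
$Y{\left(K,l \right)} = 8 + l$ ($Y{\left(K,l \right)} = l 1 + 8 = l + 8 = 8 + l$)
$-7744 - Y{\left(-196,-17 \right)} = -7744 - \left(8 - 17\right) = -7744 - -9 = -7744 + 9 = -7735$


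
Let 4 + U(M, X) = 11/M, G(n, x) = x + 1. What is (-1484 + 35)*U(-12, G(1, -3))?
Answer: 28497/4 ≈ 7124.3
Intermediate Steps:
G(n, x) = 1 + x
U(M, X) = -4 + 11/M
(-1484 + 35)*U(-12, G(1, -3)) = (-1484 + 35)*(-4 + 11/(-12)) = -1449*(-4 + 11*(-1/12)) = -1449*(-4 - 11/12) = -1449*(-59/12) = 28497/4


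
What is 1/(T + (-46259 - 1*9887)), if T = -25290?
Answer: -1/81436 ≈ -1.2280e-5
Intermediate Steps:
1/(T + (-46259 - 1*9887)) = 1/(-25290 + (-46259 - 1*9887)) = 1/(-25290 + (-46259 - 9887)) = 1/(-25290 - 56146) = 1/(-81436) = -1/81436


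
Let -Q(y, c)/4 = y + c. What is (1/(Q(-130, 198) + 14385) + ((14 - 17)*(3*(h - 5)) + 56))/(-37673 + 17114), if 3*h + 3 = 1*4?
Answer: -461025/96716389 ≈ -0.0047668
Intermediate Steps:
Q(y, c) = -4*c - 4*y (Q(y, c) = -4*(y + c) = -4*(c + y) = -4*c - 4*y)
h = 1/3 (h = -1 + (1*4)/3 = -1 + (1/3)*4 = -1 + 4/3 = 1/3 ≈ 0.33333)
(1/(Q(-130, 198) + 14385) + ((14 - 17)*(3*(h - 5)) + 56))/(-37673 + 17114) = (1/((-4*198 - 4*(-130)) + 14385) + ((14 - 17)*(3*(1/3 - 5)) + 56))/(-37673 + 17114) = (1/((-792 + 520) + 14385) + (-9*(-14)/3 + 56))/(-20559) = (1/(-272 + 14385) + (-3*(-14) + 56))*(-1/20559) = (1/14113 + (42 + 56))*(-1/20559) = (1/14113 + 98)*(-1/20559) = (1383075/14113)*(-1/20559) = -461025/96716389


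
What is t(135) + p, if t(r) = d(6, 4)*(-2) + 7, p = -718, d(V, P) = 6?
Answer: -723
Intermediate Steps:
t(r) = -5 (t(r) = 6*(-2) + 7 = -12 + 7 = -5)
t(135) + p = -5 - 718 = -723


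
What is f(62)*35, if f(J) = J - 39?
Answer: 805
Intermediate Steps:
f(J) = -39 + J
f(62)*35 = (-39 + 62)*35 = 23*35 = 805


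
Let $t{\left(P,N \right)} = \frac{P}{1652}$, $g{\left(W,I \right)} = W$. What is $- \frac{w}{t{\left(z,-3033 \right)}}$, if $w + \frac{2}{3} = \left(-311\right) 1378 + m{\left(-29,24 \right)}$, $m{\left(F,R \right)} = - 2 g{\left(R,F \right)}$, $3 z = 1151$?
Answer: $\frac{2124174640}{1151} \approx 1.8455 \cdot 10^{6}$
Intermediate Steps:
$z = \frac{1151}{3}$ ($z = \frac{1}{3} \cdot 1151 = \frac{1151}{3} \approx 383.67$)
$t{\left(P,N \right)} = \frac{P}{1652}$ ($t{\left(P,N \right)} = P \frac{1}{1652} = \frac{P}{1652}$)
$m{\left(F,R \right)} = - 2 R$
$w = - \frac{1285820}{3}$ ($w = - \frac{2}{3} - 428606 = - \frac{1285820}{3} \approx -4.2861 \cdot 10^{5}$)
$- \frac{w}{t{\left(z,-3033 \right)}} = - \frac{-1285820}{3 \cdot \frac{1}{1652} \cdot \frac{1151}{3}} = - \frac{-1285820}{3 \cdot \frac{1151}{4956}} = - \frac{\left(-1285820\right) 4956}{3 \cdot 1151} = \left(-1\right) \left(- \frac{2124174640}{1151}\right) = \frac{2124174640}{1151}$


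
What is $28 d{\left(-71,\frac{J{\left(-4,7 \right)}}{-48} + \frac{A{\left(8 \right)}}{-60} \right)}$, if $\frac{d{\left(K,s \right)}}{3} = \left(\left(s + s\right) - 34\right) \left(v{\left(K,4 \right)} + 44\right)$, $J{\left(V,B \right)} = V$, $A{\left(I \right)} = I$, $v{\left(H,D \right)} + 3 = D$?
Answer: $-128898$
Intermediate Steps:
$v{\left(H,D \right)} = -3 + D$
$d{\left(K,s \right)} = -4590 + 270 s$ ($d{\left(K,s \right)} = 3 \left(\left(s + s\right) - 34\right) \left(\left(-3 + 4\right) + 44\right) = 3 \left(2 s - 34\right) \left(1 + 44\right) = 3 \left(-34 + 2 s\right) 45 = 3 \left(-1530 + 90 s\right) = -4590 + 270 s$)
$28 d{\left(-71,\frac{J{\left(-4,7 \right)}}{-48} + \frac{A{\left(8 \right)}}{-60} \right)} = 28 \left(-4590 + 270 \left(- \frac{4}{-48} + \frac{8}{-60}\right)\right) = 28 \left(-4590 + 270 \left(\left(-4\right) \left(- \frac{1}{48}\right) + 8 \left(- \frac{1}{60}\right)\right)\right) = 28 \left(-4590 + 270 \left(\frac{1}{12} - \frac{2}{15}\right)\right) = 28 \left(-4590 + 270 \left(- \frac{1}{20}\right)\right) = 28 \left(-4590 - \frac{27}{2}\right) = 28 \left(- \frac{9207}{2}\right) = -128898$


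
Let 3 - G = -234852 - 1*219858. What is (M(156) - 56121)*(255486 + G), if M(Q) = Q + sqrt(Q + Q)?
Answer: -39746287035 + 1420398*sqrt(78) ≈ -3.9734e+10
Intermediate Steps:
G = 454713 (G = 3 - (-234852 - 1*219858) = 3 - (-234852 - 219858) = 3 - 1*(-454710) = 3 + 454710 = 454713)
M(Q) = Q + sqrt(2)*sqrt(Q) (M(Q) = Q + sqrt(2*Q) = Q + sqrt(2)*sqrt(Q))
(M(156) - 56121)*(255486 + G) = ((156 + sqrt(2)*sqrt(156)) - 56121)*(255486 + 454713) = ((156 + sqrt(2)*(2*sqrt(39))) - 56121)*710199 = ((156 + 2*sqrt(78)) - 56121)*710199 = (-55965 + 2*sqrt(78))*710199 = -39746287035 + 1420398*sqrt(78)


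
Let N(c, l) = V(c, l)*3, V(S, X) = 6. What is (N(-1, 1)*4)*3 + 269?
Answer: 485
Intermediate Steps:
N(c, l) = 18 (N(c, l) = 6*3 = 18)
(N(-1, 1)*4)*3 + 269 = (18*4)*3 + 269 = 72*3 + 269 = 216 + 269 = 485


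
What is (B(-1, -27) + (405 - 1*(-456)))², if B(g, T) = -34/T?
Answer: 542004961/729 ≈ 7.4349e+5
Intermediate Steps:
(B(-1, -27) + (405 - 1*(-456)))² = (-34/(-27) + (405 - 1*(-456)))² = (-34*(-1/27) + (405 + 456))² = (34/27 + 861)² = (23281/27)² = 542004961/729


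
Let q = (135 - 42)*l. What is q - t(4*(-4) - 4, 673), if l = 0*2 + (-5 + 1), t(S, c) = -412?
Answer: 40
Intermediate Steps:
l = -4 (l = 0 - 4 = -4)
q = -372 (q = (135 - 42)*(-4) = 93*(-4) = -372)
q - t(4*(-4) - 4, 673) = -372 - 1*(-412) = -372 + 412 = 40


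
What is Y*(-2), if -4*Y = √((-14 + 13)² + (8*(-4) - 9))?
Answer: I*√10 ≈ 3.1623*I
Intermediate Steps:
Y = -I*√10/2 (Y = -√((-14 + 13)² + (8*(-4) - 9))/4 = -√((-1)² + (-32 - 9))/4 = -√(1 - 41)/4 = -I*√10/2 ≈ -1.5811*I)
Y*(-2) = -I*√10/2*(-2) = I*√10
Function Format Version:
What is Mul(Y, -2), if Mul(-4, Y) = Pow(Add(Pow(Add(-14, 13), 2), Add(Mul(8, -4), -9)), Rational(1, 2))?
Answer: Mul(I, Pow(10, Rational(1, 2))) ≈ Mul(3.1623, I)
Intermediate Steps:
Y = Mul(Rational(-1, 2), I, Pow(10, Rational(1, 2))) (Y = Mul(Rational(-1, 4), Pow(Add(Pow(Add(-14, 13), 2), Add(Mul(8, -4), -9)), Rational(1, 2))) = Mul(Rational(-1, 4), Pow(Add(Pow(-1, 2), Add(-32, -9)), Rational(1, 2))) = Mul(Rational(-1, 4), Pow(Add(1, -41), Rational(1, 2))) = Mul(Rational(-1, 4), Pow(-40, Rational(1, 2))) = Mul(Rational(-1, 4), Mul(2, I, Pow(10, Rational(1, 2)))) = Mul(Rational(-1, 2), I, Pow(10, Rational(1, 2))) ≈ Mul(-1.5811, I))
Mul(Y, -2) = Mul(Mul(Rational(-1, 2), I, Pow(10, Rational(1, 2))), -2) = Mul(I, Pow(10, Rational(1, 2)))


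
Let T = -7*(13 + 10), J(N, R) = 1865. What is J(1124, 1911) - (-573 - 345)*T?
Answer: -145933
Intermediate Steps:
T = -161 (T = -7*23 = -161)
J(1124, 1911) - (-573 - 345)*T = 1865 - (-573 - 345)*(-161) = 1865 - (-918)*(-161) = 1865 - 1*147798 = 1865 - 147798 = -145933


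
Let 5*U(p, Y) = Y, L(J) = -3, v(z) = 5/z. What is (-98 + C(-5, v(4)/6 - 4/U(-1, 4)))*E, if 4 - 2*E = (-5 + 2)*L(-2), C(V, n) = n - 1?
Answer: 12455/48 ≈ 259.48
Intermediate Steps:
U(p, Y) = Y/5
C(V, n) = -1 + n
E = -5/2 (E = 2 - (-5 + 2)*(-3)/2 = 2 - (-3)*(-3)/2 = 2 - ½*9 = 2 - 9/2 = -5/2 ≈ -2.5000)
(-98 + C(-5, v(4)/6 - 4/U(-1, 4)))*E = (-98 + (-1 + ((5/4)/6 - 4/((⅕)*4))))*(-5/2) = (-98 + (-1 + ((5*(¼))*(⅙) - 4/⅘)))*(-5/2) = (-98 + (-1 + ((5/4)*(⅙) - 4*5/4)))*(-5/2) = (-98 + (-1 + (5/24 - 5)))*(-5/2) = (-98 + (-1 - 115/24))*(-5/2) = (-98 - 139/24)*(-5/2) = -2491/24*(-5/2) = 12455/48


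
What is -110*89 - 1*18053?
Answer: -27843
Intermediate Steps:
-110*89 - 1*18053 = -9790 - 18053 = -27843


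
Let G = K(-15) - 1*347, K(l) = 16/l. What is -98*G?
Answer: 511658/15 ≈ 34111.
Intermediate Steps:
G = -5221/15 (G = 16/(-15) - 1*347 = 16*(-1/15) - 347 = -16/15 - 347 = -5221/15 ≈ -348.07)
-98*G = -98*(-5221/15) = 511658/15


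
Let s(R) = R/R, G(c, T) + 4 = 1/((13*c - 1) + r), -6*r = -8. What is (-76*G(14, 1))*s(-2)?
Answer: 166060/547 ≈ 303.58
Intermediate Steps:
r = 4/3 (r = -⅙*(-8) = 4/3 ≈ 1.3333)
G(c, T) = -4 + 1/(⅓ + 13*c) (G(c, T) = -4 + 1/((13*c - 1) + 4/3) = -4 + 1/((-1 + 13*c) + 4/3) = -4 + 1/(⅓ + 13*c))
s(R) = 1
(-76*G(14, 1))*s(-2) = -76*(-1 - 156*14)/(1 + 39*14)*1 = -76*(-1 - 2184)/(1 + 546)*1 = -76*(-2185)/547*1 = -76*(-2185/547)*1 = (166060/547)*1 = 166060/547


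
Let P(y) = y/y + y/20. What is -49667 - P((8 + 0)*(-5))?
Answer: -49666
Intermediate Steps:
P(y) = 1 + y/20 (P(y) = 1 + y*(1/20) = 1 + y/20)
-49667 - P((8 + 0)*(-5)) = -49667 - (1 + ((8 + 0)*(-5))/20) = -49667 - (1 + (8*(-5))/20) = -49667 - (1 + (1/20)*(-40)) = -49667 - (1 - 2) = -49667 - 1*(-1) = -49667 + 1 = -49666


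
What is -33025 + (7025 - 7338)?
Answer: -33338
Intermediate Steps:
-33025 + (7025 - 7338) = -33025 - 313 = -33338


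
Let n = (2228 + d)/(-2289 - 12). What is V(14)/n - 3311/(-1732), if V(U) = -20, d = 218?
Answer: 43902673/2118236 ≈ 20.726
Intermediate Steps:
n = -2446/2301 (n = (2228 + 218)/(-2289 - 12) = 2446/(-2301) = 2446*(-1/2301) = -2446/2301 ≈ -1.0630)
V(14)/n - 3311/(-1732) = -20/(-2446/2301) - 3311/(-1732) = -20*(-2301/2446) - 3311*(-1/1732) = 23010/1223 + 3311/1732 = 43902673/2118236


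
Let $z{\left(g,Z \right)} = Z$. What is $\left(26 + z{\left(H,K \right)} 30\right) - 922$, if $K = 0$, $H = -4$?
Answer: $-896$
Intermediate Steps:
$\left(26 + z{\left(H,K \right)} 30\right) - 922 = \left(26 + 0 \cdot 30\right) - 922 = \left(26 + 0\right) - 922 = 26 - 922 = -896$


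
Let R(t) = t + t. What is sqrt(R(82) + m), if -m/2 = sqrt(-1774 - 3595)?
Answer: sqrt(164 - 2*I*sqrt(5369)) ≈ 13.855 - 5.2885*I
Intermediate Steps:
R(t) = 2*t
m = -2*I*sqrt(5369) (m = -2*sqrt(-1774 - 3595) = -2*I*sqrt(5369) ≈ -146.55*I)
sqrt(R(82) + m) = sqrt(2*82 - 2*I*sqrt(5369)) = sqrt(164 - 2*I*sqrt(5369))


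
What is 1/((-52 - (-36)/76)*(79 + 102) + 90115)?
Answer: 19/1534986 ≈ 1.2378e-5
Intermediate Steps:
1/((-52 - (-36)/76)*(79 + 102) + 90115) = 1/((-52 - (-36)/76)*181 + 90115) = 1/((-52 - 1*(-9/19))*181 + 90115) = 1/((-52 + 9/19)*181 + 90115) = 1/(-979/19*181 + 90115) = 1/(-177199/19 + 90115) = 1/(1534986/19) = 19/1534986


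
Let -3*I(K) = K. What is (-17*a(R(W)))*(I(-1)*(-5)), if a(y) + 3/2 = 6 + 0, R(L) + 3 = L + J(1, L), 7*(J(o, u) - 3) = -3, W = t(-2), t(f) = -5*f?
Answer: 255/2 ≈ 127.50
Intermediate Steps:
I(K) = -K/3
W = 10 (W = -5*(-2) = 10)
J(o, u) = 18/7 (J(o, u) = 3 + (1/7)*(-3) = 3 - 3/7 = 18/7)
R(L) = -3/7 + L (R(L) = -3 + (L + 18/7) = -3 + (18/7 + L) = -3/7 + L)
a(y) = 9/2 (a(y) = -3/2 + (6 + 0) = -3/2 + 6 = 9/2)
(-17*a(R(W)))*(I(-1)*(-5)) = (-17*9/2)*(-1/3*(-1)*(-5)) = -51*(-5)/2 = -153/2*(-5/3) = 255/2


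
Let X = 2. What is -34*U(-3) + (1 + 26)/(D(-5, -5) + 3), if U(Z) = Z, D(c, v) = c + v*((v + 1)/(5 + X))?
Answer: 267/2 ≈ 133.50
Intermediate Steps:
D(c, v) = c + v*(1/7 + v/7) (D(c, v) = c + v*((v + 1)/(5 + 2)) = c + v*((1 + v)/7) = c + v*((1 + v)*(1/7)) = c + v*(1/7 + v/7))
-34*U(-3) + (1 + 26)/(D(-5, -5) + 3) = -34*(-3) + (1 + 26)/((-5 + (1/7)*(-5) + (1/7)*(-5)**2) + 3) = 102 + 27/((-5 - 5/7 + (1/7)*25) + 3) = 102 + 27/((-5 - 5/7 + 25/7) + 3) = 102 + 27/(-15/7 + 3) = 102 + 27/(6/7) = 102 + 27*(7/6) = 102 + 63/2 = 267/2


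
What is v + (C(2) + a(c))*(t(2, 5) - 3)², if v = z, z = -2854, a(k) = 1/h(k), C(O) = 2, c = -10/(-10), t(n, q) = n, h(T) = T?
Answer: -2851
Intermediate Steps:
c = 1 (c = -10*(-⅒) = 1)
a(k) = 1/k
v = -2854
v + (C(2) + a(c))*(t(2, 5) - 3)² = -2854 + (2 + 1/1)*(2 - 3)² = -2854 + (2 + 1)*(-1)² = -2854 + 3*1 = -2854 + 3 = -2851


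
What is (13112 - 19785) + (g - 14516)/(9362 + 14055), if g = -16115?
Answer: -156292272/23417 ≈ -6674.3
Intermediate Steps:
(13112 - 19785) + (g - 14516)/(9362 + 14055) = (13112 - 19785) + (-16115 - 14516)/(9362 + 14055) = -6673 - 30631/23417 = -156292272/23417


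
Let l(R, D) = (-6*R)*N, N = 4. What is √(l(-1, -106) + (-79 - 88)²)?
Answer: √27913 ≈ 167.07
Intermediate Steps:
l(R, D) = -24*R (l(R, D) = -6*R*4 = -24*R)
√(l(-1, -106) + (-79 - 88)²) = √(-24*(-1) + (-79 - 88)²) = √(24 + (-167)²) = √(24 + 27889) = √27913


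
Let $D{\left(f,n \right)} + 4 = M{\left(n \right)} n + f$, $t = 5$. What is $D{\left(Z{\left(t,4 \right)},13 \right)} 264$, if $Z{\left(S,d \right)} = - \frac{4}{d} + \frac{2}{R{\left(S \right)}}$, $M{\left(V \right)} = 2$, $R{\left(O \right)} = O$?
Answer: $\frac{28248}{5} \approx 5649.6$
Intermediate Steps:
$Z{\left(S,d \right)} = - \frac{4}{d} + \frac{2}{S}$
$D{\left(f,n \right)} = -4 + f + 2 n$ ($D{\left(f,n \right)} = -4 + \left(2 n + f\right) = -4 + \left(f + 2 n\right) = -4 + f + 2 n$)
$D{\left(Z{\left(t,4 \right)},13 \right)} 264 = \left(-4 + \left(- \frac{4}{4} + \frac{2}{5}\right) + 2 \cdot 13\right) 264 = \left(-4 + \left(\left(-4\right) \frac{1}{4} + 2 \cdot \frac{1}{5}\right) + 26\right) 264 = \left(-4 + \left(-1 + \frac{2}{5}\right) + 26\right) 264 = \left(-4 - \frac{3}{5} + 26\right) 264 = \frac{107}{5} \cdot 264 = \frac{28248}{5}$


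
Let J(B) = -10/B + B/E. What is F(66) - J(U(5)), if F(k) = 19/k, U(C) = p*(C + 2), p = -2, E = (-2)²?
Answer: 710/231 ≈ 3.0736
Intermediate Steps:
E = 4
U(C) = -4 - 2*C (U(C) = -2*(C + 2) = -2*(2 + C) = -4 - 2*C)
J(B) = -10/B + B/4
F(66) - J(U(5)) = 19/66 - (-10/(-4 - 2*5) + (-4 - 2*5)/4) = 19*(1/66) - (-10/(-4 - 10) + (-4 - 10)/4) = 19/66 - (-10/(-14) + (¼)*(-14)) = 19/66 - (-10*(-1/14) - 7/2) = 19/66 - (5/7 - 7/2) = 19/66 - 1*(-39/14) = 19/66 + 39/14 = 710/231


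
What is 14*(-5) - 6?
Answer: -76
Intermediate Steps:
14*(-5) - 6 = -70 - 6 = -76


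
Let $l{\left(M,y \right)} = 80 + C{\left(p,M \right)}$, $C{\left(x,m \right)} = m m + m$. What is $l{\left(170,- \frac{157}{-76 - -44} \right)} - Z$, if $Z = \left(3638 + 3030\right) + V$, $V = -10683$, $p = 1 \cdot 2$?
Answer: $33165$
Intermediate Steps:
$p = 2$
$C{\left(x,m \right)} = m + m^{2}$ ($C{\left(x,m \right)} = m^{2} + m = m + m^{2}$)
$l{\left(M,y \right)} = 80 + M \left(1 + M\right)$
$Z = -4015$ ($Z = \left(3638 + 3030\right) - 10683 = 6668 - 10683 = -4015$)
$l{\left(170,- \frac{157}{-76 - -44} \right)} - Z = \left(80 + 170 \left(1 + 170\right)\right) - -4015 = \left(80 + 170 \cdot 171\right) + 4015 = \left(80 + 29070\right) + 4015 = 29150 + 4015 = 33165$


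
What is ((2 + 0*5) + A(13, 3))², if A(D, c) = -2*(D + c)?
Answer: 900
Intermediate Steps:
A(D, c) = -2*D - 2*c
((2 + 0*5) + A(13, 3))² = ((2 + 0*5) + (-2*13 - 2*3))² = ((2 + 0) + (-26 - 6))² = (2 - 32)² = (-30)² = 900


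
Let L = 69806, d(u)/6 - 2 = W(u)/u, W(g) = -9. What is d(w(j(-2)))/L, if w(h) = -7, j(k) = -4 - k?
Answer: 69/244321 ≈ 0.00028242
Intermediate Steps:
d(u) = 12 - 54/u (d(u) = 12 + 6*(-9/u) = 12 - 54/u)
d(w(j(-2)))/L = (12 - 54/(-7))/69806 = (12 - 54*(-⅐))*(1/69806) = (12 + 54/7)*(1/69806) = (138/7)*(1/69806) = 69/244321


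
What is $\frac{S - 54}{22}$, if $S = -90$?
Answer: $- \frac{72}{11} \approx -6.5455$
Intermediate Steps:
$\frac{S - 54}{22} = \frac{-90 - 54}{22} = \left(-144\right) \frac{1}{22} = - \frac{72}{11}$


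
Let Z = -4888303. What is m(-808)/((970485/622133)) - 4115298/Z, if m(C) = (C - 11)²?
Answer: 679968438871249023/1581341578985 ≈ 4.2999e+5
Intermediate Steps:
m(C) = (-11 + C)²
m(-808)/((970485/622133)) - 4115298/Z = (-11 - 808)²/((970485/622133)) - 4115298/(-4888303) = (-819)²/((970485*(1/622133))) - 4115298*(-1/4888303) = 670761/(970485/622133) + 4115298/4888303 = 670761*(622133/970485) + 4115298/4888303 = 139100851071/323495 + 4115298/4888303 = 679968438871249023/1581341578985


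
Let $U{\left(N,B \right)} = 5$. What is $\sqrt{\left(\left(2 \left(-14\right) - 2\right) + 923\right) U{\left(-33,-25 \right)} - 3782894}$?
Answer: $i \sqrt{3778429} \approx 1943.8 i$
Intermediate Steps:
$\sqrt{\left(\left(2 \left(-14\right) - 2\right) + 923\right) U{\left(-33,-25 \right)} - 3782894} = \sqrt{\left(\left(2 \left(-14\right) - 2\right) + 923\right) 5 - 3782894} = \sqrt{\left(\left(-28 - 2\right) + 923\right) 5 - 3782894} = \sqrt{\left(-30 + 923\right) 5 - 3782894} = \sqrt{893 \cdot 5 - 3782894} = \sqrt{4465 - 3782894} = \sqrt{-3778429} = i \sqrt{3778429}$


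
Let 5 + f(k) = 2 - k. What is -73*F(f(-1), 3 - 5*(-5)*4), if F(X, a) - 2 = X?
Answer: 0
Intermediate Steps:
f(k) = -3 - k (f(k) = -5 + (2 - k) = -3 - k)
F(X, a) = 2 + X
-73*F(f(-1), 3 - 5*(-5)*4) = -73*(2 + (-3 - 1*(-1))) = -73*(2 + (-3 + 1)) = -73*(2 - 2) = -73*0 = 0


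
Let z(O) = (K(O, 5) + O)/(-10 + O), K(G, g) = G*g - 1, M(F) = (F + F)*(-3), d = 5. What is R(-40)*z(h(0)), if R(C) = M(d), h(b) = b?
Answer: -3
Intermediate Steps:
M(F) = -6*F (M(F) = (2*F)*(-3) = -6*F)
K(G, g) = -1 + G*g
R(C) = -30 (R(C) = -6*5 = -30)
z(O) = (-1 + 6*O)/(-10 + O) (z(O) = ((-1 + O*5) + O)/(-10 + O) = ((-1 + 5*O) + O)/(-10 + O) = (-1 + 6*O)/(-10 + O))
R(-40)*z(h(0)) = -30*(-1 + 6*0)/(-10 + 0) = -30*(-1 + 0)/(-10) = -(-3)*(-1) = -30*⅒ = -3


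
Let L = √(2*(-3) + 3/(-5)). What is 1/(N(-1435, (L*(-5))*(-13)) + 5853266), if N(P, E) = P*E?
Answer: 5853266/34318144355881 + 18655*I*√165/34318144355881 ≈ 1.7056e-7 + 6.9825e-9*I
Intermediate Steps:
L = I*√165/5 (L = √(-6 + 3*(-⅕)) = √(-6 - ⅗) = √(-33/5) = I*√165/5 ≈ 2.569*I)
N(P, E) = E*P
1/(N(-1435, (L*(-5))*(-13)) + 5853266) = 1/((((I*√165/5)*(-5))*(-13))*(-1435) + 5853266) = 1/((-I*√165*(-13))*(-1435) + 5853266) = 1/((13*I*√165)*(-1435) + 5853266) = 1/(-18655*I*√165 + 5853266) = 1/(5853266 - 18655*I*√165)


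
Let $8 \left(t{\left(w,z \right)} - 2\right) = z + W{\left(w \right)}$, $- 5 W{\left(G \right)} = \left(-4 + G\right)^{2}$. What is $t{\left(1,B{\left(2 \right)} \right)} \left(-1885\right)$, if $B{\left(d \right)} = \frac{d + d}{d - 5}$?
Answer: $- \frac{72761}{24} \approx -3031.7$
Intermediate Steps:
$W{\left(G \right)} = - \frac{\left(-4 + G\right)^{2}}{5}$
$B{\left(d \right)} = \frac{2 d}{-5 + d}$
$t{\left(w,z \right)} = 2 - \frac{\left(-4 + w\right)^{2}}{40} + \frac{z}{8}$ ($t{\left(w,z \right)} = 2 + \frac{z - \frac{\left(-4 + w\right)^{2}}{5}}{8} = 2 + \left(- \frac{\left(-4 + w\right)^{2}}{40} + \frac{z}{8}\right) = 2 - \frac{\left(-4 + w\right)^{2}}{40} + \frac{z}{8}$)
$t{\left(1,B{\left(2 \right)} \right)} \left(-1885\right) = \left(2 - \frac{\left(-4 + 1\right)^{2}}{40} + \frac{2 \cdot 2 \frac{1}{-5 + 2}}{8}\right) \left(-1885\right) = \left(2 - \frac{\left(-3\right)^{2}}{40} + \frac{2 \cdot 2 \frac{1}{-3}}{8}\right) \left(-1885\right) = \left(2 - \frac{9}{40} + \frac{2 \cdot 2 \left(- \frac{1}{3}\right)}{8}\right) \left(-1885\right) = \left(2 - \frac{9}{40} + \frac{1}{8} \left(- \frac{4}{3}\right)\right) \left(-1885\right) = \left(2 - \frac{9}{40} - \frac{1}{6}\right) \left(-1885\right) = \frac{193}{120} \left(-1885\right) = - \frac{72761}{24}$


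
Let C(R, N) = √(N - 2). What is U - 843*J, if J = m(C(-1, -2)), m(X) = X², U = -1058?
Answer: 2314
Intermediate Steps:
C(R, N) = √(-2 + N)
J = -4 (J = (√(-2 - 2))² = (√(-4))² = (2*I)² = -4)
U - 843*J = -1058 - 843*(-4) = -1058 + 3372 = 2314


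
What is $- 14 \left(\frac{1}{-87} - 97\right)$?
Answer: $\frac{118160}{87} \approx 1358.2$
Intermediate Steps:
$- 14 \left(\frac{1}{-87} - 97\right) = - 14 \left(- \frac{1}{87} - 97\right) = \left(-14\right) \left(- \frac{8440}{87}\right) = \frac{118160}{87}$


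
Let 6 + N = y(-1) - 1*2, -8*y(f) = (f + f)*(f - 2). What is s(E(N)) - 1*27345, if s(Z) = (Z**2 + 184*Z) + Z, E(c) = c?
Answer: -462195/16 ≈ -28887.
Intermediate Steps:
y(f) = -f*(-2 + f)/4 (y(f) = -(f + f)*(f - 2)/8 = -2*f*(-2 + f)/8 = -f*(-2 + f)/4)
N = -35/4 (N = -6 + ((1/4)*(-1)*(2 - 1*(-1)) - 1*2) = -6 + ((1/4)*(-1)*(2 + 1) - 2) = -6 + ((1/4)*(-1)*3 - 2) = -6 + (-3/4 - 2) = -6 - 11/4 = -35/4 ≈ -8.7500)
s(Z) = Z**2 + 185*Z
s(E(N)) - 1*27345 = -35*(185 - 35/4)/4 - 1*27345 = -35/4*705/4 - 27345 = -24675/16 - 27345 = -462195/16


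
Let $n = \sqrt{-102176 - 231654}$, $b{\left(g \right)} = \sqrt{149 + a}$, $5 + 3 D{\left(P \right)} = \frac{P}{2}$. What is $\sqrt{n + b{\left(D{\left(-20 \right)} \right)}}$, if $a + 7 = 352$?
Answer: $\sqrt{\sqrt{494} + i \sqrt{333830}} \approx 17.327 + 16.673 i$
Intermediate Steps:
$a = 345$ ($a = -7 + 352 = 345$)
$D{\left(P \right)} = - \frac{5}{3} + \frac{P}{6}$ ($D{\left(P \right)} = - \frac{5}{3} + \frac{P \frac{1}{2}}{3} = - \frac{5}{3} + \frac{\frac{1}{2} P}{3} = - \frac{5}{3} + \frac{P}{6}$)
$b{\left(g \right)} = \sqrt{494}$ ($b{\left(g \right)} = \sqrt{149 + 345} = \sqrt{494}$)
$n = i \sqrt{333830}$ ($n = \sqrt{-333830} = i \sqrt{333830} \approx 577.78 i$)
$\sqrt{n + b{\left(D{\left(-20 \right)} \right)}} = \sqrt{i \sqrt{333830} + \sqrt{494}} = \sqrt{\sqrt{494} + i \sqrt{333830}}$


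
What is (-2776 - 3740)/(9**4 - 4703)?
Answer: -3258/929 ≈ -3.5070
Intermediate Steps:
(-2776 - 3740)/(9**4 - 4703) = -6516/(6561 - 4703) = -6516/1858 = -6516*1/1858 = -3258/929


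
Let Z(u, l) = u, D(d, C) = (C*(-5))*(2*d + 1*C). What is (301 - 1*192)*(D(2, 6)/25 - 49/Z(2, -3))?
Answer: -7957/2 ≈ -3978.5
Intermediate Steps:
D(d, C) = -5*C*(C + 2*d) (D(d, C) = (-5*C)*(2*d + C) = (-5*C)*(C + 2*d) = -5*C*(C + 2*d))
(301 - 1*192)*(D(2, 6)/25 - 49/Z(2, -3)) = (301 - 1*192)*(-5*6*(6 + 2*2)/25 - 49/2) = (301 - 192)*(-5*6*(6 + 4)*(1/25) - 49*½) = 109*(-5*6*10*(1/25) - 49/2) = 109*(-300*1/25 - 49/2) = 109*(-12 - 49/2) = 109*(-73/2) = -7957/2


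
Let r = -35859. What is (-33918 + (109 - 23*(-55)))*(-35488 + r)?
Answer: 2321916768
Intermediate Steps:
(-33918 + (109 - 23*(-55)))*(-35488 + r) = (-33918 + (109 - 23*(-55)))*(-35488 - 35859) = (-33918 + (109 + 1265))*(-71347) = (-33918 + 1374)*(-71347) = -32544*(-71347) = 2321916768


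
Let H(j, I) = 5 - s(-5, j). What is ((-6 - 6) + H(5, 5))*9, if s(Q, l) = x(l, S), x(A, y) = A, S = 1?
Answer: -108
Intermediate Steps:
s(Q, l) = l
H(j, I) = 5 - j
((-6 - 6) + H(5, 5))*9 = ((-6 - 6) + (5 - 1*5))*9 = (-12 + (5 - 5))*9 = (-12 + 0)*9 = -12*9 = -108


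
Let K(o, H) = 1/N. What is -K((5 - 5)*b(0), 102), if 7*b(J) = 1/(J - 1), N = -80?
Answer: 1/80 ≈ 0.012500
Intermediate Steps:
b(J) = 1/(7*(-1 + J)) (b(J) = 1/(7*(J - 1)) = 1/(7*(-1 + J)))
K(o, H) = -1/80 (K(o, H) = 1/(-80) = -1/80)
-K((5 - 5)*b(0), 102) = -1*(-1/80) = 1/80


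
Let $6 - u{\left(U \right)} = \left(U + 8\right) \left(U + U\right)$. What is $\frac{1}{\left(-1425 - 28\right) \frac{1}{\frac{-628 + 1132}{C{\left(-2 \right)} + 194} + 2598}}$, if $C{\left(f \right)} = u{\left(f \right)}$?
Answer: $- \frac{10401}{5812} \approx -1.7896$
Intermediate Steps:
$u{\left(U \right)} = 6 - 2 U \left(8 + U\right)$ ($u{\left(U \right)} = 6 - \left(U + 8\right) \left(U + U\right) = 6 - \left(8 + U\right) 2 U = 6 - 2 U \left(8 + U\right)$)
$C{\left(f \right)} = 6 - 16 f - 2 f^{2}$
$\frac{1}{\left(-1425 - 28\right) \frac{1}{\frac{-628 + 1132}{C{\left(-2 \right)} + 194} + 2598}} = \frac{1}{\left(-1425 - 28\right) \frac{1}{\frac{-628 + 1132}{\left(6 - -32 - 2 \left(-2\right)^{2}\right) + 194} + 2598}} = \frac{1}{\left(-1453\right) \frac{1}{\frac{504}{\left(6 + 32 - 8\right) + 194} + 2598}} = \frac{1}{\left(-1453\right) \frac{1}{\frac{504}{30 + 194} + 2598}} = \frac{1}{\left(-1453\right) \frac{1}{\frac{504}{224} + 2598}} = \frac{1}{\left(-1453\right) \frac{1}{504 \cdot \frac{1}{224} + 2598}} = \frac{1}{\left(-1453\right) \frac{1}{\frac{9}{4} + 2598}} = \frac{1}{\left(-1453\right) \frac{1}{\frac{10401}{4}}} = \frac{1}{\left(-1453\right) \frac{4}{10401}} = \frac{1}{- \frac{5812}{10401}} = - \frac{10401}{5812}$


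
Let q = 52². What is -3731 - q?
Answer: -6435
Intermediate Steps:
q = 2704
-3731 - q = -3731 - 1*2704 = -3731 - 2704 = -6435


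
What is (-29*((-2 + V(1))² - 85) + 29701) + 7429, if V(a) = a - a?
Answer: 39479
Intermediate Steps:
V(a) = 0
(-29*((-2 + V(1))² - 85) + 29701) + 7429 = (-29*((-2 + 0)² - 85) + 29701) + 7429 = (-29*((-2)² - 85) + 29701) + 7429 = (-29*(4 - 85) + 29701) + 7429 = (-29*(-81) + 29701) + 7429 = (2349 + 29701) + 7429 = 32050 + 7429 = 39479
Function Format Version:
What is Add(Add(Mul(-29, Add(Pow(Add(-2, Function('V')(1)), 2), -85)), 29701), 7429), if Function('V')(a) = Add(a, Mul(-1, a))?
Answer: 39479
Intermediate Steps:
Function('V')(a) = 0
Add(Add(Mul(-29, Add(Pow(Add(-2, Function('V')(1)), 2), -85)), 29701), 7429) = Add(Add(Mul(-29, Add(Pow(Add(-2, 0), 2), -85)), 29701), 7429) = Add(Add(Mul(-29, Add(Pow(-2, 2), -85)), 29701), 7429) = Add(Add(Mul(-29, Add(4, -85)), 29701), 7429) = Add(Add(Mul(-29, -81), 29701), 7429) = Add(Add(2349, 29701), 7429) = Add(32050, 7429) = 39479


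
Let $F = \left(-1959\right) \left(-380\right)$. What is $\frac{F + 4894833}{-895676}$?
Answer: $- \frac{5639253}{895676} \approx -6.2961$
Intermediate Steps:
$F = 744420$
$\frac{F + 4894833}{-895676} = \frac{744420 + 4894833}{-895676} = 5639253 \left(- \frac{1}{895676}\right) = - \frac{5639253}{895676}$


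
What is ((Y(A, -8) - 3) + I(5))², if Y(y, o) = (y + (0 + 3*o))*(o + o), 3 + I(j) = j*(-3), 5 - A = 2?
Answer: 99225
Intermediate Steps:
A = 3 (A = 5 - 1*2 = 5 - 2 = 3)
I(j) = -3 - 3*j (I(j) = -3 + j*(-3) = -3 - 3*j)
Y(y, o) = 2*o*(y + 3*o) (Y(y, o) = (y + 3*o)*(2*o) = 2*o*(y + 3*o))
((Y(A, -8) - 3) + I(5))² = ((2*(-8)*(3 + 3*(-8)) - 3) + (-3 - 3*5))² = ((2*(-8)*(3 - 24) - 3) + (-3 - 15))² = ((2*(-8)*(-21) - 3) - 18)² = ((336 - 3) - 18)² = (333 - 18)² = 315² = 99225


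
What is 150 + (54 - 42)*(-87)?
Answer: -894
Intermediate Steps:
150 + (54 - 42)*(-87) = 150 + 12*(-87) = 150 - 1044 = -894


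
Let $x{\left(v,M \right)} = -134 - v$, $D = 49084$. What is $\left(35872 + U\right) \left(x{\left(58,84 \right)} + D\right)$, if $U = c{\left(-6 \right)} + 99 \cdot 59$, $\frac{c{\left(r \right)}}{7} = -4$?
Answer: $2038063020$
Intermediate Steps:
$c{\left(r \right)} = -28$ ($c{\left(r \right)} = 7 \left(-4\right) = -28$)
$U = 5813$ ($U = -28 + 99 \cdot 59 = -28 + 5841 = 5813$)
$\left(35872 + U\right) \left(x{\left(58,84 \right)} + D\right) = \left(35872 + 5813\right) \left(\left(-134 - 58\right) + 49084\right) = 41685 \left(\left(-134 - 58\right) + 49084\right) = 41685 \left(-192 + 49084\right) = 41685 \cdot 48892 = 2038063020$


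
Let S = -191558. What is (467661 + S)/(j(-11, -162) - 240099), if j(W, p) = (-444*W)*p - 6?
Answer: -276103/1031313 ≈ -0.26772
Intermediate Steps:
j(W, p) = -6 - 444*W*p (j(W, p) = -444*W*p - 6 = -6 - 444*W*p)
(467661 + S)/(j(-11, -162) - 240099) = (467661 - 191558)/((-6 - 444*(-11)*(-162)) - 240099) = 276103/((-6 - 791208) - 240099) = 276103/(-791214 - 240099) = 276103/(-1031313) = 276103*(-1/1031313) = -276103/1031313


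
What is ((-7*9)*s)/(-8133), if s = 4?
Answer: 84/2711 ≈ 0.030985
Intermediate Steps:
((-7*9)*s)/(-8133) = (-7*9*4)/(-8133) = -63*4*(-1/8133) = -252*(-1/8133) = 84/2711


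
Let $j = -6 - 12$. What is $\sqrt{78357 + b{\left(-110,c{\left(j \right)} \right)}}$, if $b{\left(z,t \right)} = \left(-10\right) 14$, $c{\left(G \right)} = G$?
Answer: $\sqrt{78217} \approx 279.67$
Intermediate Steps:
$j = -18$ ($j = -6 - 12 = -18$)
$b{\left(z,t \right)} = -140$
$\sqrt{78357 + b{\left(-110,c{\left(j \right)} \right)}} = \sqrt{78357 - 140} = \sqrt{78217}$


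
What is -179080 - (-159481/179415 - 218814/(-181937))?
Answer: -5845580228212513/32642226855 ≈ -1.7908e+5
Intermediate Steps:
-179080 - (-159481/179415 - 218814/(-181937)) = -179080 - (-159481*1/179415 - 218814*(-1/181937)) = -179080 - (-159481/179415 + 218814/181937) = -179080 - 1*10243019113/32642226855 = -179080 - 10243019113/32642226855 = -5845580228212513/32642226855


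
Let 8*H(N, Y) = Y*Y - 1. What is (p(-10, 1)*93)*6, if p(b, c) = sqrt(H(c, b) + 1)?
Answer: 279*sqrt(214)/2 ≈ 2040.7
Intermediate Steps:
H(N, Y) = -1/8 + Y**2/8 (H(N, Y) = (Y*Y - 1)/8 = (Y**2 - 1)/8 = (-1 + Y**2)/8 = -1/8 + Y**2/8)
p(b, c) = sqrt(7/8 + b**2/8) (p(b, c) = sqrt((-1/8 + b**2/8) + 1) = sqrt(7/8 + b**2/8))
(p(-10, 1)*93)*6 = ((sqrt(14 + 2*(-10)**2)/4)*93)*6 = ((sqrt(14 + 2*100)/4)*93)*6 = ((sqrt(14 + 200)/4)*93)*6 = ((sqrt(214)/4)*93)*6 = (93*sqrt(214)/4)*6 = 279*sqrt(214)/2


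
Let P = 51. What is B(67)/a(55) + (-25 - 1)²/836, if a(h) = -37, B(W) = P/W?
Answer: 408292/518111 ≈ 0.78804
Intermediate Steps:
B(W) = 51/W
B(67)/a(55) + (-25 - 1)²/836 = (51/67)/(-37) + (-25 - 1)²/836 = (51*(1/67))*(-1/37) + (-26)²*(1/836) = (51/67)*(-1/37) + 676*(1/836) = -51/2479 + 169/209 = 408292/518111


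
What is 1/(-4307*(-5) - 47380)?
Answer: -1/25845 ≈ -3.8692e-5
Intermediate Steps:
1/(-4307*(-5) - 47380) = 1/(21535 - 47380) = 1/(-25845) = -1/25845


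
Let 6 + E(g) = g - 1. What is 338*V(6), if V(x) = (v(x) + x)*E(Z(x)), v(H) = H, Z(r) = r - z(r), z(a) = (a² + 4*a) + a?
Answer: -271752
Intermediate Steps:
z(a) = a² + 5*a
Z(r) = r - r*(5 + r)
E(g) = -7 + g (E(g) = -6 + (g - 1) = -6 + (-1 + g) = -7 + g)
V(x) = 2*x*(-7 + x*(-4 - x)) (V(x) = (x + x)*(-7 + x*(-4 - x)) = (2*x)*(-7 + x*(-4 - x)) = 2*x*(-7 + x*(-4 - x)))
338*V(6) = 338*(-2*6*(7 - 1*6 + 6*(5 + 6))) = 338*(-2*6*(7 - 6 + 6*11)) = 338*(-2*6*(7 - 6 + 66)) = 338*(-2*6*67) = 338*(-804) = -271752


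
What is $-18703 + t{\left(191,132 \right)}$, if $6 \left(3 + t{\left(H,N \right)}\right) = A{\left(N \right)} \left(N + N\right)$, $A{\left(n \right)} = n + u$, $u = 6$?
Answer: $-12634$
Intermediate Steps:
$A{\left(n \right)} = 6 + n$ ($A{\left(n \right)} = n + 6 = 6 + n$)
$t{\left(H,N \right)} = -3 + \frac{N \left(6 + N\right)}{3}$ ($t{\left(H,N \right)} = -3 + \frac{\left(6 + N\right) \left(N + N\right)}{6} = -3 + \frac{\left(6 + N\right) 2 N}{6} = -3 + \frac{2 N \left(6 + N\right)}{6} = -3 + \frac{N \left(6 + N\right)}{3}$)
$-18703 + t{\left(191,132 \right)} = -18703 - \left(3 - 44 \left(6 + 132\right)\right) = -18703 - \left(3 - 6072\right) = -18703 + \left(-3 + 6072\right) = -18703 + 6069 = -12634$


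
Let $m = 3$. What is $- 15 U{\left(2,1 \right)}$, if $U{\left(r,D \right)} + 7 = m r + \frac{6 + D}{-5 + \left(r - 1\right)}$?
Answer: $\frac{165}{4} \approx 41.25$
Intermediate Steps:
$U{\left(r,D \right)} = -7 + 3 r + \frac{6 + D}{-6 + r}$ ($U{\left(r,D \right)} = -7 + \left(3 r + \frac{6 + D}{-5 + \left(r - 1\right)}\right) = -7 + \left(3 r + \frac{6 + D}{-5 + \left(-1 + r\right)}\right) = -7 + \left(3 r + \frac{6 + D}{-6 + r}\right) = -7 + 3 r + \frac{6 + D}{-6 + r}$)
$- 15 U{\left(2,1 \right)} = - 15 \frac{48 + 1 - 50 + 3 \cdot 2^{2}}{-6 + 2} = - 15 \frac{48 + 1 - 50 + 3 \cdot 4}{-4} = - 15 \left(- \frac{48 + 1 - 50 + 12}{4}\right) = - 15 \left(\left(- \frac{1}{4}\right) 11\right) = \left(-15\right) \left(- \frac{11}{4}\right) = \frac{165}{4}$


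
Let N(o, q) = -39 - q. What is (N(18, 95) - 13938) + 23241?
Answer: 9169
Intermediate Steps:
(N(18, 95) - 13938) + 23241 = ((-39 - 1*95) - 13938) + 23241 = ((-39 - 95) - 13938) + 23241 = (-134 - 13938) + 23241 = -14072 + 23241 = 9169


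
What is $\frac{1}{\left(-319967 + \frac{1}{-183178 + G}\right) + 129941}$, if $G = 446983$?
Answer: $- \frac{263805}{50129808929} \approx -5.2624 \cdot 10^{-6}$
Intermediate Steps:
$\frac{1}{\left(-319967 + \frac{1}{-183178 + G}\right) + 129941} = \frac{1}{\left(-319967 + \frac{1}{-183178 + 446983}\right) + 129941} = \frac{1}{\left(-319967 + \frac{1}{263805}\right) + 129941} = \frac{1}{- \frac{84408894434}{263805} + 129941} = \frac{1}{- \frac{50129808929}{263805}} = - \frac{263805}{50129808929}$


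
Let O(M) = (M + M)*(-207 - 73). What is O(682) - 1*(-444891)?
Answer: 62971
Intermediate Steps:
O(M) = -560*M (O(M) = (2*M)*(-280) = -560*M)
O(682) - 1*(-444891) = -560*682 - 1*(-444891) = -381920 + 444891 = 62971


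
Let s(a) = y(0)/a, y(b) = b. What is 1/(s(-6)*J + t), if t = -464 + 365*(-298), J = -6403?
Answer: -1/109234 ≈ -9.1547e-6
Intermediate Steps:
s(a) = 0 (s(a) = 0/a = 0)
t = -109234 (t = -464 - 108770 = -109234)
1/(s(-6)*J + t) = 1/(0*(-6403) - 109234) = 1/(0 - 109234) = 1/(-109234) = -1/109234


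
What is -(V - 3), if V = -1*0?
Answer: 3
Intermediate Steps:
V = 0
-(V - 3) = -(0 - 3) = -1*(-3) = 3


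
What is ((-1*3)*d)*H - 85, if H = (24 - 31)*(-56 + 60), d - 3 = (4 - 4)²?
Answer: 167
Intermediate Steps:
d = 3 (d = 3 + (4 - 4)² = 3 + 0² = 3 + 0 = 3)
H = -28 (H = -7*4 = -28)
((-1*3)*d)*H - 85 = (-1*3*3)*(-28) - 85 = -3*3*(-28) - 85 = -9*(-28) - 85 = 252 - 85 = 167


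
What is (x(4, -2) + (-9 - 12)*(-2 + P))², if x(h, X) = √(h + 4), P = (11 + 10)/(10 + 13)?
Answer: 279857/529 + 2100*√2/23 ≈ 658.15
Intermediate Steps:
P = 21/23 ≈ 0.91304
x(h, X) = √(4 + h)
(x(4, -2) + (-9 - 12)*(-2 + P))² = (√(4 + 4) + (-9 - 12)*(-2 + 21/23))² = (√8 - 21*(-25/23))² = (2*√2 + 525/23)² = (525/23 + 2*√2)²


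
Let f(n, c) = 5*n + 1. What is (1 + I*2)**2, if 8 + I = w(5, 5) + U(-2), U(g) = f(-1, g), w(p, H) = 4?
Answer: 225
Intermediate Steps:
f(n, c) = 1 + 5*n
U(g) = -4 (U(g) = 1 + 5*(-1) = 1 - 5 = -4)
I = -8 (I = -8 + (4 - 4) = -8 + 0 = -8)
(1 + I*2)**2 = (1 - 8*2)**2 = (1 - 16)**2 = (-15)**2 = 225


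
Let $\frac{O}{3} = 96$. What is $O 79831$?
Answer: $22991328$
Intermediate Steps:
$O = 288$ ($O = 3 \cdot 96 = 288$)
$O 79831 = 288 \cdot 79831 = 22991328$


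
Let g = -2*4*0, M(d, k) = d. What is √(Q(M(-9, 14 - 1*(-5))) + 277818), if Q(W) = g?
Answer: √277818 ≈ 527.08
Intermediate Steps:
g = 0 (g = -8*0 = 0)
Q(W) = 0
√(Q(M(-9, 14 - 1*(-5))) + 277818) = √(0 + 277818) = √277818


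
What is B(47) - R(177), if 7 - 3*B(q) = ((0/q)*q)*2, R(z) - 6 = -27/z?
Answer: -622/177 ≈ -3.5141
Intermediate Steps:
R(z) = 6 - 27/z
B(q) = 7/3 (B(q) = 7/3 - (0/q)*q*2/3 = 7/3 - 0*q*2/3 = 7/3 - 0*2 = 7/3 - ⅓*0 = 7/3 + 0 = 7/3)
B(47) - R(177) = 7/3 - (6 - 27/177) = 7/3 - (6 - 27*1/177) = 7/3 - (6 - 9/59) = 7/3 - 1*345/59 = 7/3 - 345/59 = -622/177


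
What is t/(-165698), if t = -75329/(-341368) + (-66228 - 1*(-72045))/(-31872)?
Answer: -17297843/75116985179392 ≈ -2.3028e-7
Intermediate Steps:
t = 17297843/453336704 (t = -75329*(-1/341368) + (-66228 + 72045)*(-1/31872) = 75329/341368 + 5817*(-1/31872) = 75329/341368 - 1939/10624 = 17297843/453336704 ≈ 0.038157)
t/(-165698) = (17297843/453336704)/(-165698) = (17297843/453336704)*(-1/165698) = -17297843/75116985179392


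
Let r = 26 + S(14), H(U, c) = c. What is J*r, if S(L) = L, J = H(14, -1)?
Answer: -40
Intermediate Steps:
J = -1
r = 40 (r = 26 + 14 = 40)
J*r = -1*40 = -40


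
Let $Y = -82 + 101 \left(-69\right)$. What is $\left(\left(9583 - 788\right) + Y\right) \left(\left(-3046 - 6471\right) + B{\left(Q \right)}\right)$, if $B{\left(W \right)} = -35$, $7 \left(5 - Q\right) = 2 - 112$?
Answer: $-16658688$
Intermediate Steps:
$Q = \frac{145}{7}$ ($Q = 5 - \frac{2 - 112}{7} = 5 - - \frac{110}{7} = 5 + \frac{110}{7} = \frac{145}{7} \approx 20.714$)
$Y = -7051$ ($Y = -82 - 6969 = -7051$)
$\left(\left(9583 - 788\right) + Y\right) \left(\left(-3046 - 6471\right) + B{\left(Q \right)}\right) = \left(\left(9583 - 788\right) - 7051\right) \left(\left(-3046 - 6471\right) - 35\right) = \left(8795 - 7051\right) \left(-9517 - 35\right) = 1744 \left(-9552\right) = -16658688$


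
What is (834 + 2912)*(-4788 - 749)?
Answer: -20741602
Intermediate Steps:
(834 + 2912)*(-4788 - 749) = 3746*(-5537) = -20741602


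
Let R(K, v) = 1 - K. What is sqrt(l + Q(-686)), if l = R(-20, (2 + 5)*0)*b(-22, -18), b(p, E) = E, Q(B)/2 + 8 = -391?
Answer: 14*I*sqrt(6) ≈ 34.293*I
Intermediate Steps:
Q(B) = -798 (Q(B) = -16 + 2*(-391) = -16 - 782 = -798)
l = -378 (l = (1 - 1*(-20))*(-18) = (1 + 20)*(-18) = 21*(-18) = -378)
sqrt(l + Q(-686)) = sqrt(-378 - 798) = sqrt(-1176) = 14*I*sqrt(6)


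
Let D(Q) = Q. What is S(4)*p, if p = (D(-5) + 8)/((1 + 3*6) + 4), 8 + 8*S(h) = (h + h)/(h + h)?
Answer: -21/184 ≈ -0.11413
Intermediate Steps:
S(h) = -7/8 (S(h) = -1 + ((h + h)/(h + h))/8 = -1 + ((2*h)/((2*h)))/8 = -1 + ((2*h)*(1/(2*h)))/8 = -1 + (⅛)*1 = -1 + ⅛ = -7/8)
p = 3/23 (p = (-5 + 8)/((1 + 3*6) + 4) = 3/((1 + 18) + 4) = 3/(19 + 4) = 3/23 ≈ 0.13043)
S(4)*p = -7/8*3/23 = -21/184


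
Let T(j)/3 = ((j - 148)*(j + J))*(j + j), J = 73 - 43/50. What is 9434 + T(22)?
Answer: -38907562/25 ≈ -1.5563e+6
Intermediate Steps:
J = 3607/50 (J = 73 - 43/50 = 3607/50 ≈ 72.140)
T(j) = 6*j*(-148 + j)*(3607/50 + j) (T(j) = 3*(((j - 148)*(j + 3607/50))*(j + j)) = 3*(((-148 + j)*(3607/50 + j))*(2*j)) = 3*(2*j*(-148 + j)*(3607/50 + j)) = 6*j*(-148 + j)*(3607/50 + j))
9434 + T(22) = 9434 + (3/25)*22*(-533836 - 3793*22 + 50*22²) = 9434 + (3/25)*22*(-533836 - 83446 + 50*484) = 9434 + (3/25)*22*(-533836 - 83446 + 24200) = 9434 + (3/25)*22*(-593082) = 9434 - 39143412/25 = -38907562/25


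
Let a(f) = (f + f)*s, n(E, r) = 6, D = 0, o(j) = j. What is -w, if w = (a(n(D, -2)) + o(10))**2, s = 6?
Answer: -6724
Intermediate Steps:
a(f) = 12*f (a(f) = (f + f)*6 = (2*f)*6 = 12*f)
w = 6724 (w = (12*6 + 10)**2 = (72 + 10)**2 = 82**2 = 6724)
-w = -1*6724 = -6724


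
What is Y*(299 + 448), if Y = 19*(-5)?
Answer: -70965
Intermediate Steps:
Y = -95
Y*(299 + 448) = -95*(299 + 448) = -95*747 = -70965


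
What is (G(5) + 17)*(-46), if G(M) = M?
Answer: -1012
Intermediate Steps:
(G(5) + 17)*(-46) = (5 + 17)*(-46) = 22*(-46) = -1012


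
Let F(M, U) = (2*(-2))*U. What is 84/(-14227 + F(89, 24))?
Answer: -84/14323 ≈ -0.0058647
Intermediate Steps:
F(M, U) = -4*U
84/(-14227 + F(89, 24)) = 84/(-14227 - 4*24) = 84/(-14227 - 96) = 84/(-14323) = 84*(-1/14323) = -84/14323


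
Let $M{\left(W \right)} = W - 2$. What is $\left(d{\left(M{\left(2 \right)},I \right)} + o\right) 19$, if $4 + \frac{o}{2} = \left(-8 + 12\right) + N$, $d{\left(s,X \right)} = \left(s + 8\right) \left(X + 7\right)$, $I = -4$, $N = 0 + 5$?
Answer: $646$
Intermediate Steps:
$N = 5$
$M{\left(W \right)} = -2 + W$
$d{\left(s,X \right)} = \left(7 + X\right) \left(8 + s\right)$ ($d{\left(s,X \right)} = \left(8 + s\right) \left(7 + X\right) = \left(7 + X\right) \left(8 + s\right)$)
$o = 10$ ($o = -8 + 2 \left(\left(-8 + 12\right) + 5\right) = -8 + 2 \left(4 + 5\right) = -8 + 2 \cdot 9 = -8 + 18 = 10$)
$\left(d{\left(M{\left(2 \right)},I \right)} + o\right) 19 = \left(\left(56 + 7 \left(-2 + 2\right) + 8 \left(-4\right) - 4 \left(-2 + 2\right)\right) + 10\right) 19 = \left(\left(56 + 7 \cdot 0 - 32 - 0\right) + 10\right) 19 = \left(\left(56 + 0 - 32 + 0\right) + 10\right) 19 = \left(24 + 10\right) 19 = 34 \cdot 19 = 646$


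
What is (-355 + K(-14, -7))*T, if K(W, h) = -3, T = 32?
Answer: -11456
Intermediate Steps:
(-355 + K(-14, -7))*T = (-355 - 3)*32 = -358*32 = -11456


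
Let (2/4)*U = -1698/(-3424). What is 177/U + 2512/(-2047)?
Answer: 102670792/579301 ≈ 177.23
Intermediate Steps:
U = 849/856 (U = 2*(-1698/(-3424)) = 2*(-1698*(-1/3424)) = 2*(849/1712) = 849/856 ≈ 0.99182)
177/U + 2512/(-2047) = 177/(849/856) + 2512/(-2047) = 177*(856/849) + 2512*(-1/2047) = 50504/283 - 2512/2047 = 102670792/579301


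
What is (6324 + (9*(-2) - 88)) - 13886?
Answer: -7668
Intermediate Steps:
(6324 + (9*(-2) - 88)) - 13886 = (6324 + (-18 - 88)) - 13886 = (6324 - 106) - 13886 = 6218 - 13886 = -7668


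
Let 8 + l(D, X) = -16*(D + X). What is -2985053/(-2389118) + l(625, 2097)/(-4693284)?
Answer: 392049207337/311466924542 ≈ 1.2587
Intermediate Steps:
l(D, X) = -8 - 16*D - 16*X (l(D, X) = -8 - 16*(D + X) = -8 + (-16*D - 16*X) = -8 - 16*D - 16*X)
-2985053/(-2389118) + l(625, 2097)/(-4693284) = -2985053/(-2389118) + (-8 - 16*625 - 16*2097)/(-4693284) = -2985053*(-1/2389118) + (-8 - 10000 - 33552)*(-1/4693284) = 2985053/2389118 - 43560*(-1/4693284) = 2985053/2389118 + 1210/130369 = 392049207337/311466924542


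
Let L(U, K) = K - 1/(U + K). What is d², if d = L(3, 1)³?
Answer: 729/4096 ≈ 0.17798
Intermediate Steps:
L(U, K) = K - 1/(K + U)
d = 27/64 (d = ((-1 + 1² + 1*3)/(1 + 3))³ = ((-1 + 1 + 3)/4)³ = ((¼)*3)³ = (¾)³ = 27/64 ≈ 0.42188)
d² = (27/64)² = 729/4096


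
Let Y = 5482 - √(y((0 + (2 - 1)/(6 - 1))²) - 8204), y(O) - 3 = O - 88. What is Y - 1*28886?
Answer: -23404 - 2*I*√51806/5 ≈ -23404.0 - 91.044*I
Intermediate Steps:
y(O) = -85 + O (y(O) = 3 + (O - 88) = 3 + (-88 + O) = -85 + O)
Y = 5482 - 2*I*√51806/5 (Y = 5482 - √((-85 + (0 + (2 - 1)/(6 - 1))²) - 8204) = 5482 - √((-85 + (0 + 1/5)²) - 8204) = 5482 - √((-85 + (0 + 1*(⅕))²) - 8204) = 5482 - √((-85 + (0 + ⅕)²) - 8204) = 5482 - √((-85 + (⅕)²) - 8204) = 5482 - √((-85 + 1/25) - 8204) = 5482 - √(-2124/25 - 8204) = 5482 - √(-207224/25) = 5482 - 2*I*√51806/5 ≈ 5482.0 - 91.044*I)
Y - 1*28886 = (5482 - 2*I*√51806/5) - 1*28886 = (5482 - 2*I*√51806/5) - 28886 = -23404 - 2*I*√51806/5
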